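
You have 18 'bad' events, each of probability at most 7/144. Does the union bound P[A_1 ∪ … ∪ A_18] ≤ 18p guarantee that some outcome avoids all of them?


Union bound: P[∪_{i=1}^{18} A_i] ≤ Σ_i P[A_i] ≤ 18·p = 18·(7/144) = 7/8.
Numerically: 7/8 ≈ 0.875000.
Is 7/8 < 1? YES.
Since P[∪ A_i] ≤ 7/8 < 1, the complement has P[∩ A_i^c] ≥ 1 − 7/8 = 1/8 > 0, so some outcome avoids every A_i.

18·p = 7/8 ≈ 0.875000; existence CERTIFIED by the union bound.


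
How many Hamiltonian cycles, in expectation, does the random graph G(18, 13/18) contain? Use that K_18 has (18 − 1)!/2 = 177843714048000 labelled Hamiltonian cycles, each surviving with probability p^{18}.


K_18 has (18 − 1)!/2 = 177843714048000 labelled Hamiltonian cycles.
For each such Hamiltonian cycle H, let X_H = 1 if all 18 edges of H are present in G. Then P[X_H = 1] = p^{18} = (13/18)^{18} = 112455406951957393129/39346408075296537575424.
By linearity: E[X] = Σ_H E[X_H] = 177843714048000 · p^{18} = 177843714048000 · 112455406951957393129/39346408075296537575424 = 1674446952588776589016668875/3294258113514384.
Numerically: E[X] ≈ 5.0829e+11.

E[X] = 177843714048000 · (13/18)^{18} = 1674446952588776589016668875/3294258113514384 ≈ 5.0829e+11.


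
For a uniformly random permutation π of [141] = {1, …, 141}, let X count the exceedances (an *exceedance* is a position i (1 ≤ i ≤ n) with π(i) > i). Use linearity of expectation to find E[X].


Write X = Σ_{i=1}^{141} X_i, where X_i = 1_{π(i) > i}.
For each fixed i, π(i) is uniform over {1, …, 141} (marginal of a uniform permutation), so P[π(i) > i] = (n − i)/n. Summing: Σ_{i=1}^{141} (n − i)/n = (0 + 1 + … + 140)/141 = 141(141 − 1)/(2·141) = (141 − 1)/2.
Hence E[X] = Σ_{i=1}^{141} (141 − i)/141 = 70 ≈ 70.0000.

E[X] = 70 = 70.0000.


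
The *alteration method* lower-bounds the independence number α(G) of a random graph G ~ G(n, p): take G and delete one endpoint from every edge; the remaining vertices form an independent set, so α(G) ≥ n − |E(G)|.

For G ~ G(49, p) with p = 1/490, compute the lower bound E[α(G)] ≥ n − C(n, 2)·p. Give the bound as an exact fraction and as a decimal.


E[|E(G)|] = C(49, 2)·p = 1176 · (1/490) = 12/5.
E[α(G)] ≥ n − E[|E(G)|] = 49 − 12/5 = 233/5.
Numerically: ≈ 46.6000.
(This is only a lower bound; the true E[α(G)] may be larger.)

E[α(G)] ≥ 233/5 ≈ 46.6000.


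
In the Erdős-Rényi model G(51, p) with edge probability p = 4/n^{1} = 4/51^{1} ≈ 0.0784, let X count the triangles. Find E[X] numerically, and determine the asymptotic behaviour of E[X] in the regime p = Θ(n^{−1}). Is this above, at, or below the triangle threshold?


Number of potential triangles: C(51, 3) = 20825.
Each occurs with probability p³ ≈ (0.0784)³ ≈ 4.82469e-04.
By linearity: E[X] = C(51, 3)·p³ ≈ 20825 · 4.82469e-04 ≈ 10.047.
Here α = 1, so p = 4/n is exactly at the triangle threshold p ~ 1/n. Asymptotically E[X] → c³/6 = 4³/6 = 32/3 ≈ 10.667, a bounded constant. In this regime the triangle count is asymptotically Poisson(c³/6).

E[X] ≈ 10.047; in regime p = Θ(1/n^{1}) E[X] stays bounded (at the triangle threshold p ~ 1/n).


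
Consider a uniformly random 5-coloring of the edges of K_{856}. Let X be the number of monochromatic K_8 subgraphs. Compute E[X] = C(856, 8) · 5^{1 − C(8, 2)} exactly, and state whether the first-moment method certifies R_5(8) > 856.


E[X] = C(856, 8) · 5^{1 − 28} = 6918660634157180775 · 5^{−27} = 6918660634157180775/7450580596923828125.
As a reduced fraction: E[X] = 276746425366287231/298023223876953125 ≈ 0.9286069.
Is E[X] < 1? YES.
Since E[X] < 1, there exists a 5-coloring of K_{856} with no monochromatic K_8; hence R_5(8) > 856.

E[X] = 276746425366287231/298023223876953125 ≈ 0.9286069; E[X] < 1, so R_5(8) > 856.


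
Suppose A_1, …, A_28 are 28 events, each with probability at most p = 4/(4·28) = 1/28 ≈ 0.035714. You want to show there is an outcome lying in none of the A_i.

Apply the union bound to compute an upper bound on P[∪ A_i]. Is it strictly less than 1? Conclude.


Union bound: P[∪_{i=1}^{28} A_i] ≤ Σ_i P[A_i] ≤ 28·p = 28·(1/28) = 1.
Numerically: 1 ≈ 1.000000.
Is 1 < 1? NO.
Since the bound 1 is ≥ 1, the union bound is uninformative here; it does NOT by itself certify existence.

28·p = 1 ≈ 1.000000; existence NOT certified by the union bound.


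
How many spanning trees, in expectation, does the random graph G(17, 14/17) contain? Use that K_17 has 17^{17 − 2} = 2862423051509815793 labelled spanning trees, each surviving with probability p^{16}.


K_17 has 17^{17 − 2} = 2862423051509815793 labelled spanning trees.
For each such spanning tree H, let X_H = 1 if all 16 edges of H are present in G. Then P[X_H = 1] = p^{16} = (14/17)^{16} = 2177953337809371136/48661191875666868481.
Summing the indicators: E[X] = Σ_H E[X_H] = 2862423051509815793 · p^{16} = 2862423051509815793 · 2177953337809371136/48661191875666868481 = 2177953337809371136/17.
Numerically: E[X] ≈ 1.2811e+17.

E[X] = 2862423051509815793 · (14/17)^{16} = 2177953337809371136/17 ≈ 1.2811e+17.


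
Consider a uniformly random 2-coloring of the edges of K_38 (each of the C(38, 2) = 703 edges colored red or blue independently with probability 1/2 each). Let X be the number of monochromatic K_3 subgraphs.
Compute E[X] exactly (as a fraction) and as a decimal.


Let X = Σ_S X_S over the C(38, 3) = 8436 subsets S of size 3, where X_S = 1 if the K_3 on S is monochromatic.
For a fixed S, the K_3 on S has C(3, 2) = 3 edges. P[all 3 edges red] = (1/2)^3, and likewise for blue, so P[monochromatic] = 2·(1/2)^3 = 2^{1 − 3} = 1/4.
By linearity of expectation: E[X] = C(38, 3) · 2^{1 − 3} = 8436 · 1/4 = 2109.
Numerically: E[X] ≈ 2109.0000.

E[X] = C(38,3)·2^(1−C(3,2)) = 2109 ≈ 2109.0000.


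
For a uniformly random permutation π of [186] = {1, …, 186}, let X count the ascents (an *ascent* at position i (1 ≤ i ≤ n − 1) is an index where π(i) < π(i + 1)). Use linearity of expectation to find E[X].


Write X = Σ X_I over i = 1, …, 185, with X_I the indicator of one ascent.
There are 185 indicators.
For each fixed i, the pair (π(i), π(i+1)) is a uniformly random ordered pair of distinct values from {1, …, 186}; by symmetry P[π(i) < π(i+1)] = 1/2.
By linearity: E[X] = 185 · (1/2) = (186 − 1) · (1/2) = 185/2 ≈ 92.50000.

E[X] = 185/2 = 92.50000.


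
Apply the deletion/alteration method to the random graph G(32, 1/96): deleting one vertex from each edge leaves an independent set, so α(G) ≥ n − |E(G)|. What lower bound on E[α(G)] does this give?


E[|E(G)|] = C(32, 2)·p = 496 · (1/96) = 31/6.
E[α(G)] ≥ n − E[|E(G)|] = 32 − 31/6 = 161/6.
Numerically: ≈ 26.83333.
(This is only a lower bound; the true E[α(G)] may be larger.)

E[α(G)] ≥ 161/6 ≈ 26.83333.


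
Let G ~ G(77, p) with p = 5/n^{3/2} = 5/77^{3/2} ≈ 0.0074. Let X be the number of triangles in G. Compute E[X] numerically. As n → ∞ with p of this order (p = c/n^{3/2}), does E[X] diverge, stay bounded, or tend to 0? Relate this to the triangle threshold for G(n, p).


Number of potential triangles: C(77, 3) = 73150.
Each occurs with probability p³ ≈ (0.0074)³ ≈ 4.0523015e-07.
By linearity: E[X] = C(77, 3)·p³ ≈ 73150 · 4.0523015e-07 ≈ 0.02964.
Since α = 3/2 > 1, p = c/n^{3/2} = o(1/n) is below the triangle threshold p ~ 1/n. Asymptotically E[X] ~ (c³/6)·n^{3(1−α)} = (5³/6)·n^{-1.5} → 0, so by Markov's inequality G has no triangles w.h.p.

E[X] ≈ 0.02964; in regime p = Θ(1/n^{3/2}) E[X] tends to 0 (below the triangle threshold p ~ 1/n).


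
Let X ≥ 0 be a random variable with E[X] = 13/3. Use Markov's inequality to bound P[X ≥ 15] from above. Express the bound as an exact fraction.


μ = E[X] = 13/3, a = 15.
Markov: P[X ≥ 15] ≤ μ/a = (13/3)/15 = 13/45.
Numerically: ≈ 0.28889.
(Since a = 15 > μ = 4.33333, the bound 13/45 is < 1 and informative.)

P[X ≥ 15] ≤ 13/45 ≈ 0.28889.


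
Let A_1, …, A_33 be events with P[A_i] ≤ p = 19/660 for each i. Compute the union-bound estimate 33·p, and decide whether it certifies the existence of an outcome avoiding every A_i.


Union bound: P[∪_{i=1}^{33} A_i] ≤ Σ_i P[A_i] ≤ 33·p = 33·(19/660) = 19/20.
Numerically: 19/20 ≈ 0.9500.
Is 19/20 < 1? YES.
Since P[∪ A_i] ≤ 19/20 < 1, the complement has P[∩ A_i^c] ≥ 1 − 19/20 = 1/20 > 0, so some outcome avoids every A_i.

33·p = 19/20 ≈ 0.9500; existence CERTIFIED by the union bound.


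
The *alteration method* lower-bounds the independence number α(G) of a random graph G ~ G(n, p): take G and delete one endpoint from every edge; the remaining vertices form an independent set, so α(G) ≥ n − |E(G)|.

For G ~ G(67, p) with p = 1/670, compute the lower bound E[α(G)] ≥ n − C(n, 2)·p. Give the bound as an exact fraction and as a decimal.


E[|E(G)|] = C(67, 2)·p = 2211 · (1/670) = 33/10.
E[α(G)] ≥ n − E[|E(G)|] = 67 − 33/10 = 637/10.
Numerically: ≈ 63.70000.
(This is only a lower bound; the true E[α(G)] may be larger.)

E[α(G)] ≥ 637/10 ≈ 63.70000.


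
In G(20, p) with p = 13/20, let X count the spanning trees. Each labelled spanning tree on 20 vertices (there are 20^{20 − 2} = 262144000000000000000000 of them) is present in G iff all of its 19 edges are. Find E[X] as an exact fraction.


K_20 has 20^{20 − 2} = 262144000000000000000000 labelled spanning trees.
For each such spanning tree H, let X_H = 1 if all 19 edges of H are present in G. Then P[X_H = 1] = p^{19} = (13/20)^{19} = 1461920290375446110677/5242880000000000000000000.
By linearity of expectation: E[X] = Σ_H E[X_H] = 262144000000000000000000 · p^{19} = 262144000000000000000000 · 1461920290375446110677/5242880000000000000000000 = 1461920290375446110677/20.
Numerically: E[X] ≈ 7.3096e+19.

E[X] = 262144000000000000000000 · (13/20)^{19} = 1461920290375446110677/20 ≈ 7.3096e+19.


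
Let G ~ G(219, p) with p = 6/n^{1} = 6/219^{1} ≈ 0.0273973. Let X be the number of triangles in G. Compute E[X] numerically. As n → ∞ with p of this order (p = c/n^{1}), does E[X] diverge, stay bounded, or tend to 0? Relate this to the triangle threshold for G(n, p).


Number of potential triangles: C(219, 3) = 1726669.
Each occurs with probability p³ ≈ (0.0273973)³ ≈ 2.05646540e-05.
By linearity: E[X] = C(219, 3)·p³ ≈ 1726669 · 2.05646540e-05 ≈ 35.508351.
Here α = 1, so p = 6/n is exactly at the triangle threshold p ~ 1/n. Asymptotically E[X] → c³/6 = 6³/6 = 36 ≈ 36.000000, a bounded constant. In this regime the triangle count is asymptotically Poisson(c³/6).

E[X] ≈ 35.508351; in regime p = Θ(1/n^{1}) E[X] stays bounded (at the triangle threshold p ~ 1/n).


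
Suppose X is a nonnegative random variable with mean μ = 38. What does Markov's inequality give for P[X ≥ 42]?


μ = E[X] = 38, a = 42.
Markov: P[X ≥ 42] ≤ μ/a = (38)/42 = 19/21.
Numerically: ≈ 0.905.
(Since a = 42 > μ = 38.000, the bound 19/21 is < 1 and informative.)

P[X ≥ 42] ≤ 19/21 ≈ 0.905.


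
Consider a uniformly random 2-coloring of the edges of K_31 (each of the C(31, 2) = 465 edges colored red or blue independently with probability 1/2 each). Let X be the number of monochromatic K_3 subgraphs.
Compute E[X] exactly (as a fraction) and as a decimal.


Let X = Σ_S X_S over the C(31, 3) = 4495 subsets S of size 3, where X_S = 1 if the K_3 on S is monochromatic.
For a fixed S, the K_3 on S has C(3, 2) = 3 edges. P[all 3 edges red] = (1/2)^3, and likewise for blue, so P[monochromatic] = 2·(1/2)^3 = 2^{1 − 3} = 1/4.
Summing: E[X] = C(31, 3) · 2^{1 − 3} = 4495 · 1/4 = 4495/4.
Numerically: E[X] ≈ 1123.7500.

E[X] = C(31,3)·2^(1−C(3,2)) = 4495/4 ≈ 1123.7500.


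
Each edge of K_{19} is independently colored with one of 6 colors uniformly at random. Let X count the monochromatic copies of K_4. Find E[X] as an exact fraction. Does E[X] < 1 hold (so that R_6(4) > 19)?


E[X] = C(19, 4) · 6^{1 − 6} = 3876 · 6^{−5} = 3876/7776.
As a reduced fraction: E[X] = 323/648 ≈ 0.4985.
Is E[X] < 1? YES.
Since E[X] < 1, there exists a 6-coloring of K_{19} with no monochromatic K_4; hence R_6(4) > 19.

E[X] = 323/648 ≈ 0.4985; E[X] < 1, so R_6(4) > 19.


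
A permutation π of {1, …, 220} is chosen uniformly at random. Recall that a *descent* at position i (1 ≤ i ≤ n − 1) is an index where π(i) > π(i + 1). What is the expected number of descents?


Write X = Σ X_I over i = 1, …, 219, with X_I the indicator of one descent.
There are 219 indicators.
For each fixed i, the pair (π(i), π(i+1)) is a uniformly random ordered pair of distinct values from {1, …, 220}; by symmetry P[π(i) > π(i+1)] = 1/2.
By linearity: E[X] = 219 · (1/2) = (220 − 1) · (1/2) = 219/2 ≈ 109.5000.

E[X] = 219/2 = 109.5000.


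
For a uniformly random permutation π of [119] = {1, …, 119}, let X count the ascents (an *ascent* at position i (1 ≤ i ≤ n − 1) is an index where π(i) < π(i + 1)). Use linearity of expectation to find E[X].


Write X = Σ X_I over i = 1, …, 118, with X_I the indicator of one ascent.
There are 118 indicators.
For each fixed i, the pair (π(i), π(i+1)) is a uniformly random ordered pair of distinct values from {1, …, 119}; by symmetry P[π(i) < π(i+1)] = 1/2.
By linearity: E[X] = 118 · (1/2) = (119 − 1) · (1/2) = 59 ≈ 59.000.

E[X] = 59 = 59.000.


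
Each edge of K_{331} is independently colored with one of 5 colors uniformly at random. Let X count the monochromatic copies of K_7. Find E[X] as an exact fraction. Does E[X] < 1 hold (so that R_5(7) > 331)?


E[X] = C(331, 7) · 5^{1 − 21} = 81027017349850 · 5^{−20} = 81027017349850/95367431640625.
As a reduced fraction: E[X] = 3241080693994/3814697265625 ≈ 0.84963.
Is E[X] < 1? YES.
Since E[X] < 1, there exists a 5-coloring of K_{331} with no monochromatic K_7; hence R_5(7) > 331.

E[X] = 3241080693994/3814697265625 ≈ 0.84963; E[X] < 1, so R_5(7) > 331.


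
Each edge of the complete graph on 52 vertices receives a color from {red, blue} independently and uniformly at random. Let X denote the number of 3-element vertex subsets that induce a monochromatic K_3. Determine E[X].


Let X = Σ_S X_S over the C(52, 3) = 22100 subsets S of size 3, where X_S = 1 if the K_3 on S is monochromatic.
For a fixed S, the K_3 on S has C(3, 2) = 3 edges. P[all 3 edges red] = (1/2)^3, and likewise for blue, so P[monochromatic] = 2·(1/2)^3 = 2^{1 − 3} = 1/4.
Summing: E[X] = C(52, 3) · 2^{1 − 3} = 22100 · 1/4 = 5525.
Numerically: E[X] ≈ 5525.00000.

E[X] = C(52,3)·2^(1−C(3,2)) = 5525 ≈ 5525.00000.


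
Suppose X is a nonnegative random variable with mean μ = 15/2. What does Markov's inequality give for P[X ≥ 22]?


μ = E[X] = 15/2, a = 22.
Markov: P[X ≥ 22] ≤ μ/a = (15/2)/22 = 15/44.
Numerically: ≈ 0.34091.
(Since a = 22 > μ = 7.50000, the bound 15/44 is < 1 and informative.)

P[X ≥ 22] ≤ 15/44 ≈ 0.34091.


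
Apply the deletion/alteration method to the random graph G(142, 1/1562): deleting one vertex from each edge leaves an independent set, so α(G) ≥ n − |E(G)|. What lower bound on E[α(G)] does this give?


E[|E(G)|] = C(142, 2)·p = 10011 · (1/1562) = 141/22.
E[α(G)] ≥ n − E[|E(G)|] = 142 − 141/22 = 2983/22.
Numerically: ≈ 135.590909.
(This is only a lower bound; the true E[α(G)] may be larger.)

E[α(G)] ≥ 2983/22 ≈ 135.590909.


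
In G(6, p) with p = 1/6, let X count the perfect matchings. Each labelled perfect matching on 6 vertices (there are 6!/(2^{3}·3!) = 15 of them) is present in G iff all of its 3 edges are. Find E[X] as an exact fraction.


K_6 has 6!/(2^{3}·3!) = 15 labelled perfect matchings.
For each such perfect matching H, let X_H = 1 if all 3 edges of H are present in G. Then P[X_H = 1] = p^{3} = (1/6)^{3} = 1/216.
By linearity of expectation: E[X] = Σ_H E[X_H] = 15 · p^{3} = 15 · 1/216 = 5/72.
Numerically: E[X] ≈ 0.0694.

E[X] = 15 · (1/6)^{3} = 5/72 ≈ 0.0694.


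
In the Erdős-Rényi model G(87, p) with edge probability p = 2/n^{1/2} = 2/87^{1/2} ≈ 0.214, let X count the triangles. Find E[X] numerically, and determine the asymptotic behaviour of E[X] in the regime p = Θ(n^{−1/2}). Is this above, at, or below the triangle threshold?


Number of potential triangles: C(87, 3) = 105995.
Each occurs with probability p³ ≈ (0.214)³ ≈ 9.85851e-03.
By linearity: E[X] = C(87, 3)·p³ ≈ 105995 · 9.85851e-03 ≈ 1044.952.
Since α = 1/2 < 1, p = c/n^{1/2} ≫ 1/n is above the triangle threshold p ~ 1/n. Asymptotically E[X] ~ (c³/6)·n^{3(1−α)} = (2³/6)·n^{1.5} → ∞; triangles are abundant w.h.p.

E[X] ≈ 1044.952; in regime p = Θ(1/n^{1/2}) E[X] diverges (above the triangle threshold p ~ 1/n).


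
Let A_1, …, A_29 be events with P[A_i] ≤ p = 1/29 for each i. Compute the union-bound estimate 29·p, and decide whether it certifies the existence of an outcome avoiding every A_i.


Union bound: P[∪_{i=1}^{29} A_i] ≤ Σ_i P[A_i] ≤ 29·p = 29·(1/29) = 1.
Numerically: 1 ≈ 1.00000.
Is 1 < 1? NO.
Since the bound 1 is ≥ 1, the union bound is uninformative here; it does NOT by itself certify existence.

29·p = 1 ≈ 1.00000; existence NOT certified by the union bound.


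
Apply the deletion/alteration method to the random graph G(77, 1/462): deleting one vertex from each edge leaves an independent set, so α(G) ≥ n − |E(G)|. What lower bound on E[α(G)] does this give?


E[|E(G)|] = C(77, 2)·p = 2926 · (1/462) = 19/3.
E[α(G)] ≥ n − E[|E(G)|] = 77 − 19/3 = 212/3.
Numerically: ≈ 70.6667.
(This is only a lower bound; the true E[α(G)] may be larger.)

E[α(G)] ≥ 212/3 ≈ 70.6667.


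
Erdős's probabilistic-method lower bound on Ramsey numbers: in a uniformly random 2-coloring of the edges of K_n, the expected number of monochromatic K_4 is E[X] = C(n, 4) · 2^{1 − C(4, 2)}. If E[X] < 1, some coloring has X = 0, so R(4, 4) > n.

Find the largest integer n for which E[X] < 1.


We need C(n, 4) · 2^{1 − 6} < 1, i.e. C(n, 4) < 2^{6 − 1} = 32.
Check values of n near the boundary:
  n = 4: C(4, 4) = 1; 1 < 32? YES
  n = 5: C(5, 4) = 5; 5 < 32? YES
  n = 6: C(6, 4) = 15; 15 < 32? YES
  n = 7: C(7, 4) = 35; 35 < 32? NO
  n = 8: C(8, 4) = 70; 70 < 32? NO
  n = 9: C(9, 4) = 126; 126 < 32? NO
The largest n with C(n, 4) < 32 is n = 6 (where E[X] = 15/32 ≈ 0.4687500). Hence R(4, 4) > 6, i.e. R(4, 4) ≥ 7.

Largest n = 6; hence R(4, 4) > 6.


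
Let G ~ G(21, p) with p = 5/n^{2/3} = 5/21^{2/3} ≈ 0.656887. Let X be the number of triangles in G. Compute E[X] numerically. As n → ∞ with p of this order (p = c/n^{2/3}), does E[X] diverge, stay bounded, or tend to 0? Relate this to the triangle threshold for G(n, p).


Number of potential triangles: C(21, 3) = 1330.
Each occurs with probability p³ ≈ (0.656887)³ ≈ 2.83446712e-01.
By linearity: E[X] = C(21, 3)·p³ ≈ 1330 · 2.83446712e-01 ≈ 376.984127.
Since α = 2/3 < 1, p = c/n^{2/3} ≫ 1/n is above the triangle threshold p ~ 1/n. Asymptotically E[X] ~ (c³/6)·n^{3(1−α)} = (5³/6)·n^{1} → ∞; triangles are abundant w.h.p.

E[X] ≈ 376.984127; in regime p = Θ(1/n^{2/3}) E[X] diverges (above the triangle threshold p ~ 1/n).


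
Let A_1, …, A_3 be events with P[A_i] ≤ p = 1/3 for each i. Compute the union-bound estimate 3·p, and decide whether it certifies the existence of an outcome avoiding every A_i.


Union bound: P[∪_{i=1}^{3} A_i] ≤ Σ_i P[A_i] ≤ 3·p = 3·(1/3) = 1.
Numerically: 1 ≈ 1.0000000.
Is 1 < 1? NO.
Since the bound 1 is ≥ 1, the union bound is uninformative here; it does NOT by itself certify existence.

3·p = 1 ≈ 1.0000000; existence NOT certified by the union bound.


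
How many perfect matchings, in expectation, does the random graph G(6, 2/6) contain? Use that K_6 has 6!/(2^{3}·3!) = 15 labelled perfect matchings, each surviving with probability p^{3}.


K_6 has 6!/(2^{3}·3!) = 15 labelled perfect matchings.
For each such perfect matching H, let X_H = 1 if all 3 edges of H are present in G. Then P[X_H = 1] = p^{3} = (1/3)^{3} = 1/27.
By linearity: E[X] = Σ_H E[X_H] = 15 · p^{3} = 15 · 1/27 = 5/9.
Numerically: E[X] ≈ 0.555556.

E[X] = 15 · (1/3)^{3} = 5/9 ≈ 0.555556.


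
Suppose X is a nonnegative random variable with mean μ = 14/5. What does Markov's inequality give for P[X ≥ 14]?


μ = E[X] = 14/5, a = 14.
Markov: P[X ≥ 14] ≤ μ/a = (14/5)/14 = 1/5.
Numerically: ≈ 0.200000.
(Since a = 14 > μ = 2.800000, the bound 1/5 is < 1 and informative.)

P[X ≥ 14] ≤ 1/5 ≈ 0.200000.


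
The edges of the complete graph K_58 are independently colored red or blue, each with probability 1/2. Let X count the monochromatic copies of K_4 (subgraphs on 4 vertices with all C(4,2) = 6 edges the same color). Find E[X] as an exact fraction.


Let X = Σ_S X_S over the C(58, 4) = 424270 subsets S of size 4, where X_S = 1 if the K_4 on S is monochromatic.
For a fixed S, the K_4 on S has C(4, 2) = 6 edges. P[all 6 edges red] = (1/2)^6, and likewise for blue, so P[monochromatic] = 2·(1/2)^6 = 2^{1 − 6} = 1/32.
By linearity of expectation: E[X] = C(58, 4) · 2^{1 − 6} = 424270 · 1/32 = 212135/16.
Numerically: E[X] ≈ 13258.4375.

E[X] = C(58,4)·2^(1−C(4,2)) = 212135/16 ≈ 13258.4375.


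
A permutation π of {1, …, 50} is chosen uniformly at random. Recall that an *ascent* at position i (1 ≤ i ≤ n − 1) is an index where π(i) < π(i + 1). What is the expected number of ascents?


Write X = Σ X_I over i = 1, …, 49, with X_I the indicator of one ascent.
There are 49 indicators.
For each fixed i, the pair (π(i), π(i+1)) is a uniformly random ordered pair of distinct values from {1, …, 50}; by symmetry P[π(i) < π(i+1)] = 1/2.
By linearity: E[X] = 49 · (1/2) = (50 − 1) · (1/2) = 49/2 ≈ 24.50000.

E[X] = 49/2 = 24.50000.


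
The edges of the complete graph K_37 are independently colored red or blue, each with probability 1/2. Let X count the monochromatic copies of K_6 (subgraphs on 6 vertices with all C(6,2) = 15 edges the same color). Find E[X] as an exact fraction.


Let X = Σ_S X_S over the C(37, 6) = 2324784 subsets S of size 6, where X_S = 1 if the K_6 on S is monochromatic.
For a fixed S, the K_6 on S has C(6, 2) = 15 edges. P[all 15 edges red] = (1/2)^15, and likewise for blue, so P[monochromatic] = 2·(1/2)^15 = 2^{1 − 15} = 1/16384.
By linearity of expectation: E[X] = C(37, 6) · 2^{1 − 15} = 2324784 · 1/16384 = 145299/1024.
Numerically: E[X] ≈ 141.8936.

E[X] = C(37,6)·2^(1−C(6,2)) = 145299/1024 ≈ 141.8936.


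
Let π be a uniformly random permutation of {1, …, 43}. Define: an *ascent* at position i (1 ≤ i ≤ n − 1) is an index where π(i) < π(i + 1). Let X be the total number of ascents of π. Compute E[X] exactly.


Write X = Σ X_I over i = 1, …, 42, with X_I the indicator of one ascent.
There are 42 indicators.
For each fixed i, the pair (π(i), π(i+1)) is a uniformly random ordered pair of distinct values from {1, …, 43}; by symmetry P[π(i) < π(i+1)] = 1/2.
By linearity: E[X] = 42 · (1/2) = (43 − 1) · (1/2) = 21 ≈ 21.0000.

E[X] = 21 = 21.0000.


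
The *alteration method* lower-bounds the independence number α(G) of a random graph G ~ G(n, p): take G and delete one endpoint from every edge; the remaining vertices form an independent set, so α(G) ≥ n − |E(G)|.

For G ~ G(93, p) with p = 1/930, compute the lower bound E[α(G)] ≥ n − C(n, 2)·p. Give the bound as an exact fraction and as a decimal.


E[|E(G)|] = C(93, 2)·p = 4278 · (1/930) = 23/5.
E[α(G)] ≥ n − E[|E(G)|] = 93 − 23/5 = 442/5.
Numerically: ≈ 88.40000.
(This is only a lower bound; the true E[α(G)] may be larger.)

E[α(G)] ≥ 442/5 ≈ 88.40000.


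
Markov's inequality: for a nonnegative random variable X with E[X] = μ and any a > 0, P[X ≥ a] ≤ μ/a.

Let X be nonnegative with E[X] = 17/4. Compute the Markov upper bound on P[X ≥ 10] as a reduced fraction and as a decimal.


μ = E[X] = 17/4, a = 10.
Markov: P[X ≥ 10] ≤ μ/a = (17/4)/10 = 17/40.
Numerically: ≈ 0.425.
(Since a = 10 > μ = 4.250, the bound 17/40 is < 1 and informative.)

P[X ≥ 10] ≤ 17/40 ≈ 0.425.


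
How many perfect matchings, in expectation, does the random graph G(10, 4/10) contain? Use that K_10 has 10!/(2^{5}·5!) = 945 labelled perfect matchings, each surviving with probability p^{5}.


K_10 has 10!/(2^{5}·5!) = 945 labelled perfect matchings.
For each such perfect matching H, let X_H = 1 if all 5 edges of H are present in G. Then P[X_H = 1] = p^{5} = (2/5)^{5} = 32/3125.
By linearity: E[X] = Σ_H E[X_H] = 945 · p^{5} = 945 · 32/3125 = 6048/625.
Numerically: E[X] ≈ 9.677.

E[X] = 945 · (2/5)^{5} = 6048/625 ≈ 9.677.


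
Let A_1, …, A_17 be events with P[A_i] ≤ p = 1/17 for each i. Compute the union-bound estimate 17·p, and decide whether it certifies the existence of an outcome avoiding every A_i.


Union bound: P[∪_{i=1}^{17} A_i] ≤ Σ_i P[A_i] ≤ 17·p = 17·(1/17) = 1.
Numerically: 1 ≈ 1.000000.
Is 1 < 1? NO.
Since the bound 1 is ≥ 1, the union bound is uninformative here; it does NOT by itself certify existence.

17·p = 1 ≈ 1.000000; existence NOT certified by the union bound.


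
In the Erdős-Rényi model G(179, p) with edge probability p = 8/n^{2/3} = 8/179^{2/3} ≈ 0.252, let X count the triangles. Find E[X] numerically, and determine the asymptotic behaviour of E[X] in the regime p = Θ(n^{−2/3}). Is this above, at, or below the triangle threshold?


Number of potential triangles: C(179, 3) = 939929.
Each occurs with probability p³ ≈ (0.252)³ ≈ 1.59795e-02.
By linearity: E[X] = C(179, 3)·p³ ≈ 939929 · 1.59795e-02 ≈ 15019.620.
Since α = 2/3 < 1, p = c/n^{2/3} ≫ 1/n is above the triangle threshold p ~ 1/n. Asymptotically E[X] ~ (c³/6)·n^{3(1−α)} = (8³/6)·n^{1} → ∞; triangles are abundant w.h.p.

E[X] ≈ 15019.620; in regime p = Θ(1/n^{2/3}) E[X] diverges (above the triangle threshold p ~ 1/n).


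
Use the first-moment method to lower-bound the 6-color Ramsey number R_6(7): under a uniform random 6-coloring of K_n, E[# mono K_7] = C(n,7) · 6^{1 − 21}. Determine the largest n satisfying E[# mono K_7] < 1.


We need C(n, 7) · 6^{1 − 21} < 1, i.e. C(n, 7) < 6^{21 − 1} = 3656158440062976.
Check values of n near the boundary:
  n = 562: C(562, 7) = 3384017972944752; 3384017972944752 < 3656158440062976? YES
  n = 563: C(563, 7) = 3426622515769596; 3426622515769596 < 3656158440062976? YES
  n = 564: C(564, 7) = 3469685994423792; 3469685994423792 < 3656158440062976? YES
  n = 565: C(565, 7) = 3513212521235560; 3513212521235560 < 3656158440062976? YES
  n = 566: C(566, 7) = 3557206237959440; 3557206237959440 < 3656158440062976? YES
  n = 567: C(567, 7) = 3601671315933933; 3601671315933933 < 3656158440062976? YES
  n = 568: C(568, 7) = 3646611956239704; 3646611956239704 < 3656158440062976? YES
  n = 569: C(569, 7) = 3692032389858348; 3692032389858348 < 3656158440062976? NO
  n = 570: C(570, 7) = 3737936877831720; 3737936877831720 < 3656158440062976? NO
  n = 571: C(571, 7) = 3784329711421830; 3784329711421830 < 3656158440062976? NO
The largest n with C(n, 7) < 3656158440062976 is n = 568 (where E[X] = 16882462760369/16926659444736 ≈ 0.997389). Hence R_6(7) > 568, i.e. R_6(7) ≥ 569.

Largest n = 568; hence R_6(7) > 568.


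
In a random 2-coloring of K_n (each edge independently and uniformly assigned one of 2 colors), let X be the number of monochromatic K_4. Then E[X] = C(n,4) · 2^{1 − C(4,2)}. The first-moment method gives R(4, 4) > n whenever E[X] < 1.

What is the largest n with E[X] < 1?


We need C(n, 4) · 2^{1 − 6} < 1, i.e. C(n, 4) < 2^{6 − 1} = 32.
Check values of n near the boundary:
  n = 5: C(5, 4) = 5; 5 < 32? YES
  n = 6: C(6, 4) = 15; 15 < 32? YES
  n = 7: C(7, 4) = 35; 35 < 32? NO
  n = 8: C(8, 4) = 70; 70 < 32? NO
  n = 9: C(9, 4) = 126; 126 < 32? NO
The largest n with C(n, 4) < 32 is n = 6 (where E[X] = 15/32 ≈ 0.4688). Hence R(4, 4) > 6, i.e. R(4, 4) ≥ 7.

Largest n = 6; hence R(4, 4) > 6.


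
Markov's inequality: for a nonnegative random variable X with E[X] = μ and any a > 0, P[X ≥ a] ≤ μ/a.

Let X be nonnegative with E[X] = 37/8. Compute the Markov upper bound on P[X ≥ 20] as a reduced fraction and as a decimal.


μ = E[X] = 37/8, a = 20.
Markov: P[X ≥ 20] ≤ μ/a = (37/8)/20 = 37/160.
Numerically: ≈ 0.2313.
(Since a = 20 > μ = 4.6250, the bound 37/160 is < 1 and informative.)

P[X ≥ 20] ≤ 37/160 ≈ 0.2313.


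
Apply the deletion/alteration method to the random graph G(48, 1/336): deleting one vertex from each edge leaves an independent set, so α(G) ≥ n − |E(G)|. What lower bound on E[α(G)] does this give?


E[|E(G)|] = C(48, 2)·p = 1128 · (1/336) = 47/14.
E[α(G)] ≥ n − E[|E(G)|] = 48 − 47/14 = 625/14.
Numerically: ≈ 44.64286.
(This is only a lower bound; the true E[α(G)] may be larger.)

E[α(G)] ≥ 625/14 ≈ 44.64286.


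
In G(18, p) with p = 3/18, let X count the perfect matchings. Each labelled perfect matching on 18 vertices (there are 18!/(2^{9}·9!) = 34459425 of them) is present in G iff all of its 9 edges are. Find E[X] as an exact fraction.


K_18 has 18!/(2^{9}·9!) = 34459425 labelled perfect matchings.
For each such perfect matching H, let X_H = 1 if all 9 edges of H are present in G. Then P[X_H = 1] = p^{9} = (1/6)^{9} = 1/10077696.
By linearity of expectation: E[X] = Σ_H E[X_H] = 34459425 · p^{9} = 34459425 · 1/10077696 = 425425/124416.
Numerically: E[X] ≈ 3.419.

E[X] = 34459425 · (1/6)^{9} = 425425/124416 ≈ 3.419.


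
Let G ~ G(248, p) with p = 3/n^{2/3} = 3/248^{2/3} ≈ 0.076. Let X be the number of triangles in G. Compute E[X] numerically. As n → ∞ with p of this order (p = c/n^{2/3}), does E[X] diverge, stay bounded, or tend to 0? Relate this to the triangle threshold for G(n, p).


Number of potential triangles: C(248, 3) = 2511496.
Each occurs with probability p³ ≈ (0.076)³ ≈ 4.389958e-04.
By linearity: E[X] = C(248, 3)·p³ ≈ 2511496 · 4.389958e-04 ≈ 1102.5363.
Since α = 2/3 < 1, p = c/n^{2/3} ≫ 1/n is above the triangle threshold p ~ 1/n. Asymptotically E[X] ~ (c³/6)·n^{3(1−α)} = (3³/6)·n^{1} → ∞; triangles are abundant w.h.p.

E[X] ≈ 1102.5363; in regime p = Θ(1/n^{2/3}) E[X] diverges (above the triangle threshold p ~ 1/n).


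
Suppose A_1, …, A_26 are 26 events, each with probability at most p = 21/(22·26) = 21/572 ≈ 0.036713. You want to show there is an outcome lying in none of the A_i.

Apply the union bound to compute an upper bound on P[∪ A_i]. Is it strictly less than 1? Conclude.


Union bound: P[∪_{i=1}^{26} A_i] ≤ Σ_i P[A_i] ≤ 26·p = 26·(21/572) = 21/22.
Numerically: 21/22 ≈ 0.954545.
Is 21/22 < 1? YES.
Since P[∪ A_i] ≤ 21/22 < 1, the complement has P[∩ A_i^c] ≥ 1 − 21/22 = 1/22 > 0, so some outcome avoids every A_i.

26·p = 21/22 ≈ 0.954545; existence CERTIFIED by the union bound.


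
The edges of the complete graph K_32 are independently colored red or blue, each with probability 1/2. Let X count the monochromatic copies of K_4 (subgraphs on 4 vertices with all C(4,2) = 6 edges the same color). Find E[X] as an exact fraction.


Let X = Σ_S X_S over the C(32, 4) = 35960 subsets S of size 4, where X_S = 1 if the K_4 on S is monochromatic.
For a fixed S, the K_4 on S has C(4, 2) = 6 edges. P[all 6 edges red] = (1/2)^6, and likewise for blue, so P[monochromatic] = 2·(1/2)^6 = 2^{1 − 6} = 1/32.
By linearity of expectation: E[X] = C(32, 4) · 2^{1 − 6} = 35960 · 1/32 = 4495/4.
Numerically: E[X] ≈ 1123.750000.

E[X] = C(32,4)·2^(1−C(4,2)) = 4495/4 ≈ 1123.750000.


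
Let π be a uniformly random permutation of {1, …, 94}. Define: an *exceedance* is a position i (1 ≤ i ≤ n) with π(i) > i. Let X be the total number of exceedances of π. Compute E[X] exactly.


Write X = Σ_{i=1}^{94} X_i, where X_i = 1_{π(i) > i}.
For each fixed i, π(i) is uniform over {1, …, 94} (marginal of a uniform permutation), so P[π(i) > i] = (n − i)/n. Summing: Σ_{i=1}^{94} (n − i)/n = (0 + 1 + … + 93)/94 = 94(94 − 1)/(2·94) = (94 − 1)/2.
Hence E[X] = Σ_{i=1}^{94} (94 − i)/94 = 93/2 ≈ 46.500.

E[X] = 93/2 = 46.500.


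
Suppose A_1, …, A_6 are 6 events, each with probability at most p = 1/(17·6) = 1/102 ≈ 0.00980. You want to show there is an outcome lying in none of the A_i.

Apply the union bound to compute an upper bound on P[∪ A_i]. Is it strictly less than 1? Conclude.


Union bound: P[∪_{i=1}^{6} A_i] ≤ Σ_i P[A_i] ≤ 6·p = 6·(1/102) = 1/17.
Numerically: 1/17 ≈ 0.05882.
Is 1/17 < 1? YES.
Since P[∪ A_i] ≤ 1/17 < 1, the complement has P[∩ A_i^c] ≥ 1 − 1/17 = 16/17 > 0, so some outcome avoids every A_i.

6·p = 1/17 ≈ 0.05882; existence CERTIFIED by the union bound.


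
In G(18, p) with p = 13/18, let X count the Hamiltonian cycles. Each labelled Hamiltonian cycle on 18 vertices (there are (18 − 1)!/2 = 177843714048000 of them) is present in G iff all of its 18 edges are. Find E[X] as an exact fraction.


K_18 has (18 − 1)!/2 = 177843714048000 labelled Hamiltonian cycles.
For each such Hamiltonian cycle H, let X_H = 1 if all 18 edges of H are present in G. Then P[X_H = 1] = p^{18} = (13/18)^{18} = 112455406951957393129/39346408075296537575424.
By linearity: E[X] = Σ_H E[X_H] = 177843714048000 · p^{18} = 177843714048000 · 112455406951957393129/39346408075296537575424 = 1674446952588776589016668875/3294258113514384.
Numerically: E[X] ≈ 5.083e+11.

E[X] = 177843714048000 · (13/18)^{18} = 1674446952588776589016668875/3294258113514384 ≈ 5.083e+11.


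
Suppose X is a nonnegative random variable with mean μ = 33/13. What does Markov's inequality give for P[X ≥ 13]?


μ = E[X] = 33/13, a = 13.
Markov: P[X ≥ 13] ≤ μ/a = (33/13)/13 = 33/169.
Numerically: ≈ 0.19527.
(Since a = 13 > μ = 2.53846, the bound 33/169 is < 1 and informative.)

P[X ≥ 13] ≤ 33/169 ≈ 0.19527.


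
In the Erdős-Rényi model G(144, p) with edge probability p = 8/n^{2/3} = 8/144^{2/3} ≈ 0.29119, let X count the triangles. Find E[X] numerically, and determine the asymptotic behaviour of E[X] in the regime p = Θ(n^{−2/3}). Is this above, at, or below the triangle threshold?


Number of potential triangles: C(144, 3) = 487344.
Each occurs with probability p³ ≈ (0.29119)³ ≈ 2.4691358e-02.
By linearity: E[X] = C(144, 3)·p³ ≈ 487344 · 2.4691358e-02 ≈ 12033.18519.
Since α = 2/3 < 1, p = c/n^{2/3} ≫ 1/n is above the triangle threshold p ~ 1/n. Asymptotically E[X] ~ (c³/6)·n^{3(1−α)} = (8³/6)·n^{1} → ∞; triangles are abundant w.h.p.

E[X] ≈ 12033.18519; in regime p = Θ(1/n^{2/3}) E[X] diverges (above the triangle threshold p ~ 1/n).


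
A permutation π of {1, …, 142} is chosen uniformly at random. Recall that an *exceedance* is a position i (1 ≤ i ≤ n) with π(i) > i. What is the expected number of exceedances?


Write X = Σ_{i=1}^{142} X_i, where X_i = 1_{π(i) > i}.
For each fixed i, π(i) is uniform over {1, …, 142} (marginal of a uniform permutation), so P[π(i) > i] = (n − i)/n. Summing: Σ_{i=1}^{142} (n − i)/n = (0 + 1 + … + 141)/142 = 142(142 − 1)/(2·142) = (142 − 1)/2.
Hence E[X] = Σ_{i=1}^{142} (142 − i)/142 = 141/2 ≈ 70.500000.

E[X] = 141/2 = 70.500000.


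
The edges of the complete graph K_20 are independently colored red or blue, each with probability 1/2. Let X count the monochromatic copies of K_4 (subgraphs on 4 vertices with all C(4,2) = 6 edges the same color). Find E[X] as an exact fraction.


Let X = Σ_S X_S over the C(20, 4) = 4845 subsets S of size 4, where X_S = 1 if the K_4 on S is monochromatic.
For a fixed S, the K_4 on S has C(4, 2) = 6 edges. P[all 6 edges red] = (1/2)^6, and likewise for blue, so P[monochromatic] = 2·(1/2)^6 = 2^{1 − 6} = 1/32.
By linearity of expectation: E[X] = C(20, 4) · 2^{1 − 6} = 4845 · 1/32 = 4845/32.
Numerically: E[X] ≈ 151.4062.

E[X] = C(20,4)·2^(1−C(4,2)) = 4845/32 ≈ 151.4062.


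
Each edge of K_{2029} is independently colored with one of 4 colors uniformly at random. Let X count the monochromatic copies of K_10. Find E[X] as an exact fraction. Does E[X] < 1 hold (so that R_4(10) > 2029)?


E[X] = C(2029, 10) · 4^{1 − 45} = 318720800295355682059574310 · 4^{−44} = 318720800295355682059574310/309485009821345068724781056.
As a reduced fraction: E[X] = 159360400147677841029787155/154742504910672534362390528 ≈ 1.029842.
Is E[X] < 1? NO.
Since E[X] ≥ 1, the first-moment bound is inconclusive at n = 2029; it does NOT by itself certify R_4(10) > 2029.

E[X] = 159360400147677841029787155/154742504910672534362390528 ≈ 1.029842; E[X] ≥ 1; first-moment method inconclusive here.


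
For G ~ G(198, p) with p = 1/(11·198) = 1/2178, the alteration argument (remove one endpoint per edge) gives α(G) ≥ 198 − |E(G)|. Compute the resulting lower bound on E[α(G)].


E[|E(G)|] = C(198, 2)·p = 19503 · (1/2178) = 197/22.
E[α(G)] ≥ n − E[|E(G)|] = 198 − 197/22 = 4159/22.
Numerically: ≈ 189.045.
(This is only a lower bound; the true E[α(G)] may be larger.)

E[α(G)] ≥ 4159/22 ≈ 189.045.


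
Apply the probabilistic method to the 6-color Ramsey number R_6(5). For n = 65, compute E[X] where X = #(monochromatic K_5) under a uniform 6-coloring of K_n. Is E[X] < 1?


E[X] = C(65, 5) · 6^{1 − 10} = 8259888 · 6^{−9} = 8259888/10077696.
As a reduced fraction: E[X] = 172081/209952 ≈ 0.820.
Is E[X] < 1? YES.
Since E[X] < 1, there exists a 6-coloring of K_{65} with no monochromatic K_5; hence R_6(5) > 65.

E[X] = 172081/209952 ≈ 0.820; E[X] < 1, so R_6(5) > 65.


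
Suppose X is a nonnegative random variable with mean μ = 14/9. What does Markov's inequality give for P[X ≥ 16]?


μ = E[X] = 14/9, a = 16.
Markov: P[X ≥ 16] ≤ μ/a = (14/9)/16 = 7/72.
Numerically: ≈ 0.09722.
(Since a = 16 > μ = 1.55556, the bound 7/72 is < 1 and informative.)

P[X ≥ 16] ≤ 7/72 ≈ 0.09722.


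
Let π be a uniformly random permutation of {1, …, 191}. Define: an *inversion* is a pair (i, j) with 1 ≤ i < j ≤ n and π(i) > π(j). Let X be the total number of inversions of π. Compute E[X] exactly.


Write X = Σ X_I over the C(191, 2) = 18145 pairs i < j, with X_I the indicator of one inversion.
There are 18145 indicators.
For each fixed pair i < j, the values π(i) and π(j) are two distinct elements of {1, …, 191} in uniformly random order; by symmetry P[π(i) > π(j)] = 1/2.
By linearity: E[X] = 18145 · (1/2) = C(191, 2) · (1/2) = 18145/2 = 18145/2 ≈ 9072.500000.

E[X] = 18145/2 = 9072.500000.


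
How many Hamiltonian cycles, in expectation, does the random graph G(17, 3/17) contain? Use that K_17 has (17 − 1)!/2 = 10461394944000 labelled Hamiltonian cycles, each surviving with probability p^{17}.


K_17 has (17 − 1)!/2 = 10461394944000 labelled Hamiltonian cycles.
For each such Hamiltonian cycle H, let X_H = 1 if all 17 edges of H are present in G. Then P[X_H = 1] = p^{17} = (3/17)^{17} = 129140163/827240261886336764177.
By linearity of expectation: E[X] = Σ_H E[X_H] = 10461394944000 · p^{17} = 10461394944000 · 129140163/827240261886336764177 = 1350986248275535872000/827240261886336764177.
Numerically: E[X] ≈ 1.63.

E[X] = 10461394944000 · (3/17)^{17} = 1350986248275535872000/827240261886336764177 ≈ 1.63.


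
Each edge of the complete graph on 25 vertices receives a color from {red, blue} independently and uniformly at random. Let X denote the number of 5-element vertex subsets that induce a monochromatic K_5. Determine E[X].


Let X = Σ_S X_S over the C(25, 5) = 53130 subsets S of size 5, where X_S = 1 if the K_5 on S is monochromatic.
For a fixed S, the K_5 on S has C(5, 2) = 10 edges. P[all 10 edges red] = (1/2)^10, and likewise for blue, so P[monochromatic] = 2·(1/2)^10 = 2^{1 − 10} = 1/512.
By linearity of expectation: E[X] = C(25, 5) · 2^{1 − 10} = 53130 · 1/512 = 26565/256.
Numerically: E[X] ≈ 103.769531.

E[X] = C(25,5)·2^(1−C(5,2)) = 26565/256 ≈ 103.769531.


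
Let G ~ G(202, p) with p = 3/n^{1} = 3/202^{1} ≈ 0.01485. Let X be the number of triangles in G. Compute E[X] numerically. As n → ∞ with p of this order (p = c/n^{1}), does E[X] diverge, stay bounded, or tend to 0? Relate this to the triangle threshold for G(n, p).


Number of potential triangles: C(202, 3) = 1353400.
Each occurs with probability p³ ≈ (0.01485)³ ≈ 3.275742e-06.
By linearity: E[X] = C(202, 3)·p³ ≈ 1353400 · 3.275742e-06 ≈ 4.4334.
Here α = 1, so p = 3/n is exactly at the triangle threshold p ~ 1/n. Asymptotically E[X] → c³/6 = 3³/6 = 9/2 ≈ 4.5000, a bounded constant. In this regime the triangle count is asymptotically Poisson(c³/6).

E[X] ≈ 4.4334; in regime p = Θ(1/n^{1}) E[X] stays bounded (at the triangle threshold p ~ 1/n).
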